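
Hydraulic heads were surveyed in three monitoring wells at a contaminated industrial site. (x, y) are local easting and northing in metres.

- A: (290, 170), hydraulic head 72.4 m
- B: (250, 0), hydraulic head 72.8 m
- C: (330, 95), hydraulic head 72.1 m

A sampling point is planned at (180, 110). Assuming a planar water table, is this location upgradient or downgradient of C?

With h = a·x + b·y + c and A as origin, the differences give:
  (-40)·a + (-170)·b = +0.4
  40·a + (-75)·b = -0.3
Eliminate b (×(-75) and ×(-170), subtract): 9800·a = -81.00 → a = ∂h/∂x = -0.008265
Back-substitute: b = ∂h/∂y = -0.0004082.
Head at (180, 110) = 72.4 + (-0.008265)·(-110) + (-0.0004082)·(-60) = 73.33 m.
That is higher than the 72.1 m at C, so the point is upgradient.

upgradient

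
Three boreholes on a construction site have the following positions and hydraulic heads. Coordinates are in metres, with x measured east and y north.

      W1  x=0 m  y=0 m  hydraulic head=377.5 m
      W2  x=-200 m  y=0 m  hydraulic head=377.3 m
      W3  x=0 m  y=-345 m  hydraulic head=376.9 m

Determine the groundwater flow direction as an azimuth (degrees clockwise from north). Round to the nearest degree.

210°

∂h/∂x = (377.3 − 377.5) / (-200 − 0) = +0.0010000
∂h/∂y = (376.9 − 377.5) / (-345 − 0) = +0.001739
Flow direction (−∇h) has components (-0.0010000 E, -0.001739 N).
Azimuth = atan2(E, N) = atan2(-0.0010000, -0.001739) = 209.9° ≈ 210°.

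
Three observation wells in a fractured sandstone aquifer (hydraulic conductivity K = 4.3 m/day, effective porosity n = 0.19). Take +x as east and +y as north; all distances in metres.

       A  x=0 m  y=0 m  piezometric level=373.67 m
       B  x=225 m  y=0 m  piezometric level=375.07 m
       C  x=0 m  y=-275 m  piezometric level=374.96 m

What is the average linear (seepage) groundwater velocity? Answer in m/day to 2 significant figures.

0.18 m/day

∂h/∂x = (375.07 − 373.67) / (225 − 0) = +0.006222
∂h/∂y = (374.96 − 373.67) / (-275 − 0) = -0.004691
|∇h| = √(0.006222² + -0.004691²) = 0.007792
Seepage velocity v = K·i/n = 4.3 × 0.007792 / 0.19 = 0.1763 m/day.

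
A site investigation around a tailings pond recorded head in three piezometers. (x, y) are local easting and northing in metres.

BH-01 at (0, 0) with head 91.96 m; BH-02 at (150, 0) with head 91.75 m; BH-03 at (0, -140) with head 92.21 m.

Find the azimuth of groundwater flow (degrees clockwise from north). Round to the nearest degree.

∂h/∂x = (91.75 − 91.96) / (150 − 0) = -0.001400
∂h/∂y = (92.21 − 91.96) / (-140 − 0) = -0.001786
Flow direction (−∇h) has components (+0.001400 E, +0.001786 N).
Azimuth = atan2(E, N) = atan2(+0.001400, +0.001786) = 38.1° ≈ 038°.

038°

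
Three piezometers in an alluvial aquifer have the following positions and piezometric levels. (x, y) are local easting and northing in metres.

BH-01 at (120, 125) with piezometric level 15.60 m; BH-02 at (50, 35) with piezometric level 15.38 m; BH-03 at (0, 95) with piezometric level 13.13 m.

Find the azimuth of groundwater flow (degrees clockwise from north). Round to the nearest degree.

304°

Taking BH-01 as reference: BH-02−BH-01 = (-70, -90, -0.22); BH-03−BH-01 = (-120, -30, -2.47).
Solve a·Δx + b·Δy = Δh: det = (-70)·(-30) − (-120)·(-90) = -8700.
∂h/∂x = [(-0.22)·(-30) − (-2.47)·(-90)] / -8700 = +0.02479
∂h/∂y = [(-70)·(-2.47) − (-120)·(-0.22)] / -8700 = -0.01684
Flow direction (−∇h) has components (-0.02479 E, +0.01684 N).
Azimuth = atan2(E, N) = atan2(-0.02479, +0.01684) = 304.2° ≈ 304°.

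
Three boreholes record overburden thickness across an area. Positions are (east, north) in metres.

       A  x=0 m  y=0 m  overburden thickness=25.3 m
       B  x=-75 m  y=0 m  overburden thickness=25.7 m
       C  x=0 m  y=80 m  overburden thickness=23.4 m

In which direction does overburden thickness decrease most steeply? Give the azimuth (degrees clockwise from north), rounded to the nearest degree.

∂d/∂x = (25.7 − 25.3) / (-75 − 0) = -0.005333
∂d/∂y = (23.4 − 25.3) / (80 − 0) = -0.02375
Steepest decrease is along −∇f: components (+0.005333 E, +0.02375 N).
Azimuth = atan2(+0.005333, +0.02375) = 12.7° ≈ 013°.

013°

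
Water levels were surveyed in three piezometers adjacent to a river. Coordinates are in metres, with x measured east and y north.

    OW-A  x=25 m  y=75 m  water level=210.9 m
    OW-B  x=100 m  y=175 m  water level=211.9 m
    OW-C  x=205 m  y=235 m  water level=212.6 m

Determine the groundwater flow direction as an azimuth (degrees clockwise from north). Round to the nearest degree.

Three-point gradient (reference OW-A): Δ to OW-B = (75, 100, +1.0), Δ to OW-C = (180, 160, +1.7).
∂h/∂x = +0.001667, ∂h/∂y = +0.008750 (det = -6000).
Flow direction (−∇h) has components (-0.001667 E, -0.008750 N).
Azimuth = atan2(E, N) = atan2(-0.001667, -0.008750) = 190.8° ≈ 191°.

191°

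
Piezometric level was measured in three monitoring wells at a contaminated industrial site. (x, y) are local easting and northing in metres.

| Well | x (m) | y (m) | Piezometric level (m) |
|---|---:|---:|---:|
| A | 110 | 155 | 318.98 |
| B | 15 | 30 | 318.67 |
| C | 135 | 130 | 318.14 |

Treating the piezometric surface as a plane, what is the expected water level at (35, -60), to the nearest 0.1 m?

316.9 m

Differences from A: to B (Δx, Δy, Δh) = (-95, -125, -0.31); to C = (25, -25, -0.84).
Determinant of the coordinate differences = (-95)·(-25) − 25·(-125) = 5500.
∂h/∂x = [(-0.31)·(-25) − (-0.84)·(-125)] / 5500 = -0.01768
∂h/∂y = [(-95)·(-0.84) − 25·(-0.31)] / 5500 = +0.01592
h(35, -60) = 318.98 + (-0.01768)·(-75) + (+0.01592)·(-215) = 318.98 +1.326 -3.422 = 316.884 m.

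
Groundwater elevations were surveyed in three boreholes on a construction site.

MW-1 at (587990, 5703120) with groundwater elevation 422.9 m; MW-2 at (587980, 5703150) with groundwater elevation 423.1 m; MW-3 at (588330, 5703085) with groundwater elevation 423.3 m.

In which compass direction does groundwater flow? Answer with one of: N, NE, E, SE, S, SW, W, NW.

S

Differences from MW-1: to MW-2 (Δx, Δy, Δh) = (-10, 30, +0.2); to MW-3 = (340, -35, +0.4).
Determinant of the coordinate differences = (-10)·(-35) − 340·30 = -9850.
∂h/∂x = [(+0.2)·(-35) − (+0.4)·30] / -9850 = +0.001929
∂h/∂y = [(-10)·(+0.4) − 340·(+0.2)] / -9850 = +0.007310
Flow = −∇h = (-0.001929 east, -0.007310 north), which points south.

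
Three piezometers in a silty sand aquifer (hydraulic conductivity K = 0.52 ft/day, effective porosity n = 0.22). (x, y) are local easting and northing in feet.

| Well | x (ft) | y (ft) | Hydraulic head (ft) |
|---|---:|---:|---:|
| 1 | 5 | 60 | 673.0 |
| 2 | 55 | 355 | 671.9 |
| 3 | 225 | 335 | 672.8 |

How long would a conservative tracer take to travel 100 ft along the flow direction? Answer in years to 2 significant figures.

18 years

Differences from 1: to 2 (Δx, Δy, Δh) = (50, 295, -1.1); to 3 = (220, 275, -0.2).
Solve a·Δx + b·Δy = Δh: det = 50·275 − 220·295 = -51150.
∂h/∂x = [(-1.1)·275 − (-0.2)·295] / -51150 = +0.004761
∂h/∂y = [50·(-0.2) − 220·(-1.1)] / -51150 = -0.004536
|∇h| = √(0.004761² + -0.004536²) = 0.006576
Seepage velocity v = K·i/n = 0.52 × 0.006576 / 0.22 = 0.01554 ft/day.
t = 100 / 0.01554 = 6435 days = 17.6 years.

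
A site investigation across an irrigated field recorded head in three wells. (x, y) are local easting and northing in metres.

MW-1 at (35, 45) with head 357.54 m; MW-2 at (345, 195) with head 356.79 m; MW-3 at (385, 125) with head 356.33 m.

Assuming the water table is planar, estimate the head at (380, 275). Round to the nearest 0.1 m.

357.0 m

With h = a·x + b·y + c and MW-1 as origin, the differences give:
  310·a + 150·b = -0.75
  350·a + 80·b = -1.21
Eliminate b (×80 and ×150, subtract): -27700·a = 121.500 → a = ∂h/∂x = -0.004386
Back-substitute: b = ∂h/∂y = +0.004065.
h(380, 275) = 357.54 + (-0.004386)·(345) + (+0.004065)·(230) = 357.54 -1.513 +0.935 = 356.962 m.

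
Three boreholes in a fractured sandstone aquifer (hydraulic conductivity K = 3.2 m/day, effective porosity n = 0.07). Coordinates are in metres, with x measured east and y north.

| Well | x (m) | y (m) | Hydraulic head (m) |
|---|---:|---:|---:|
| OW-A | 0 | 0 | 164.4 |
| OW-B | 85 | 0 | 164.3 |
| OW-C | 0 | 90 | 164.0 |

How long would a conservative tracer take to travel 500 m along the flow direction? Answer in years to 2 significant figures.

6.5 years

∂h/∂x = (164.3 − 164.4) / (85 − 0) = -0.001176
∂h/∂y = (164.0 − 164.4) / (90 − 0) = -0.004444
|∇h| = √(-0.001176² + -0.004444²) = 0.004597
Seepage velocity v = K·i/n = 3.2 × 0.004597 / 0.07 = 0.2101 m/day.
t = 500 / 0.2101 = 2380 days = 6.52 years.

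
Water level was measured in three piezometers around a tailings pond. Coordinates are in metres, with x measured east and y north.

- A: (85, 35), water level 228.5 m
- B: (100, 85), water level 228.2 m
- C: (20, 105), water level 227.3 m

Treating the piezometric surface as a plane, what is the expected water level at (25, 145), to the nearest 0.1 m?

227.0 m

Three-point gradient (reference A): Δ to B = (15, 50, -0.3), Δ to C = (-65, 70, -1.2).
∂h/∂x = +0.009070, ∂h/∂y = -0.008721 (det = 4300).
h(25, 145) = 228.5 + (+0.009070)·(-60) + (-0.008721)·(110) = 228.5 -0.544 -0.959 = 226.997 m.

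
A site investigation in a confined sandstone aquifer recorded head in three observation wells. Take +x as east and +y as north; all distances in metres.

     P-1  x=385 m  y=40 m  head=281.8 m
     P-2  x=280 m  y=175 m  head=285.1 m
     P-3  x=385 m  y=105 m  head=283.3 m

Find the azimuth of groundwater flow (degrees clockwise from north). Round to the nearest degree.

Three-point gradient (reference P-1): Δ to P-2 = (-105, 135, +3.3), Δ to P-3 = (0, 65, +1.5).
∂h/∂x = -0.001758, ∂h/∂y = +0.02308 (det = -6825).
Flow direction (−∇h) has components (+0.001758 E, -0.02308 N).
Azimuth = atan2(E, N) = atan2(+0.001758, -0.02308) = 175.6° ≈ 176°.

176°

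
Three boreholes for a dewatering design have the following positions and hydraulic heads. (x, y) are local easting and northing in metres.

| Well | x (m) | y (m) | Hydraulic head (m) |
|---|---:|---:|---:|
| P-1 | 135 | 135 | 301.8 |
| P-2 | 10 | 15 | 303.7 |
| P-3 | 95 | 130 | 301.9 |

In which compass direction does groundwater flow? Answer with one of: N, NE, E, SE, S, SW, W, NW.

With h = a·x + b·y + c and P-1 as origin, the differences give:
  (-125)·a + (-120)·b = +1.9
  (-40)·a + (-5)·b = +0.1
Eliminate b (×(-5) and ×(-120), subtract): -4175·a = 2.50 → a = ∂h/∂x = -0.0005988
Back-substitute: b = ∂h/∂y = -0.01521.
Flow = −∇h = (+0.0005988 east, +0.01521 north), which points north.

N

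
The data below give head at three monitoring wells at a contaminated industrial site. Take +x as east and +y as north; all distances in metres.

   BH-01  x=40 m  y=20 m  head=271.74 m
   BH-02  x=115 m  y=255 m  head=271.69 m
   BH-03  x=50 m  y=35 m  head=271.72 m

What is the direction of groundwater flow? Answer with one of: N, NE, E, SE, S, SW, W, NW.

With h = a·x + b·y + c and BH-01 as origin, the differences give:
  75·a + 235·b = -0.05
  10·a + 15·b = -0.02
Eliminate b (×15 and ×235, subtract): -1225·a = 3.950 → a = ∂h/∂x = -0.003224
Back-substitute: b = ∂h/∂y = +0.0008163.
Flow = −∇h = (+0.003224 east, -0.0008163 north), which points east.

E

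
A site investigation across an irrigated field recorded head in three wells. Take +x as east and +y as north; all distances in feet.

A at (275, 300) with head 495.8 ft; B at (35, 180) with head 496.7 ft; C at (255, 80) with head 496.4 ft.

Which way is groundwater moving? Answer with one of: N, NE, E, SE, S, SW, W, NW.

NE

Taking A as reference: B−A = (-240, -120, +0.9); C−A = (-20, -220, +0.6).
Solve a·Δx + b·Δy = Δh: det = (-240)·(-220) − (-20)·(-120) = 50400.
∂h/∂x = [(+0.9)·(-220) − (+0.6)·(-120)] / 50400 = -0.002500
∂h/∂y = [(-240)·(+0.6) − (-20)·(+0.9)] / 50400 = -0.002500
Flow = −∇h = (+0.002500 east, +0.002500 north), which points northeast.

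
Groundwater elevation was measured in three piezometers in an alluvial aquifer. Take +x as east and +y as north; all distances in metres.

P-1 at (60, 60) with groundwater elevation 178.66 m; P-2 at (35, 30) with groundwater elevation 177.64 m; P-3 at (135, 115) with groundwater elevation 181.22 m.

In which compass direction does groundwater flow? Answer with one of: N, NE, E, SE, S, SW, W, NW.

SW

With h = a·x + b·y + c and P-1 as origin, the differences give:
  (-25)·a + (-30)·b = -1.02
  75·a + 55·b = +2.56
Eliminate b (×55 and ×(-30), subtract): 875·a = 20.700 → a = ∂h/∂x = +0.02366
Back-substitute: b = ∂h/∂y = +0.01429.
Flow = −∇h = (-0.02366 east, -0.01429 north), which points southwest.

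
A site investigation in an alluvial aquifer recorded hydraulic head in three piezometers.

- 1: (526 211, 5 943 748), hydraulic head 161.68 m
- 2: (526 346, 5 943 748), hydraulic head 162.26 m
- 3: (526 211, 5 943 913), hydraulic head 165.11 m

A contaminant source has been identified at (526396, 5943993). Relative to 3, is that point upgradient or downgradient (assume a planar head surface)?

∂h/∂x = (162.26 − 161.68) / (526346 − 526211) = +0.004296
∂h/∂y = (165.11 − 161.68) / (5943913 − 5943748) = +0.02079
Head at (526396, 5943993) = 161.68 + (+0.004296)·(185) + (+0.02079)·(245) = 167.57 m.
That is higher than the 165.11 m at 3, so the point is upgradient.

upgradient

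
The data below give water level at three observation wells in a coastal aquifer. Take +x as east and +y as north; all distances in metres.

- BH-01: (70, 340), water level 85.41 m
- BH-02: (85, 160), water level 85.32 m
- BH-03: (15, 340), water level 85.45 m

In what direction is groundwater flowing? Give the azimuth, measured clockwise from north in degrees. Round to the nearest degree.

121°

Three-point gradient (reference BH-01): Δ to BH-02 = (15, -180, -0.09), Δ to BH-03 = (-55, 0, +0.04).
∂h/∂x = -0.0007273, ∂h/∂y = +0.0004394 (det = -9900).
Flow direction (−∇h) has components (+0.0007273 E, -0.0004394 N).
Azimuth = atan2(E, N) = atan2(+0.0007273, -0.0004394) = 121.1° ≈ 121°.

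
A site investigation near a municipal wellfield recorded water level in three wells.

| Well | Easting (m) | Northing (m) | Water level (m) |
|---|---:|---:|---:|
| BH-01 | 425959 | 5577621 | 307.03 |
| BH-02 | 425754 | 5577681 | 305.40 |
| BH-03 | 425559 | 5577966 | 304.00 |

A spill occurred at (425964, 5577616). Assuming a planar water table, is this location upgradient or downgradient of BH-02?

upgradient

With h = a·x + b·y + c and BH-01 as origin, the differences give:
  (-205)·a + 60·b = -1.63
  (-400)·a + 345·b = -3.03
Eliminate b (×345 and ×60, subtract): -46725·a = -380.550 → a = ∂h/∂x = +0.008144
Back-substitute: b = ∂h/∂y = +0.0006602.
Head at (425964, 5577616) = 307.03 + (+0.008144)·(5) + (+0.0006602)·(-5) = 307.07 m.
That is higher than the 305.40 m at BH-02, so the point is upgradient.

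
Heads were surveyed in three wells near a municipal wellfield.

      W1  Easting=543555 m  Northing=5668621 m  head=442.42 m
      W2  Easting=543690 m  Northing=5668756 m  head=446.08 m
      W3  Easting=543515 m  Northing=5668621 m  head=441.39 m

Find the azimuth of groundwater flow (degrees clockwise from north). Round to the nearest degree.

Three-point gradient (reference W1): Δ to W2 = (135, 135, +3.66), Δ to W3 = (-40, 0, -1.03).
∂h/∂x = +0.02575, ∂h/∂y = +0.001361 (det = 5400).
Flow direction (−∇h) has components (-0.02575 E, -0.001361 N).
Azimuth = atan2(E, N) = atan2(-0.02575, -0.001361) = 267.0° ≈ 267°.

267°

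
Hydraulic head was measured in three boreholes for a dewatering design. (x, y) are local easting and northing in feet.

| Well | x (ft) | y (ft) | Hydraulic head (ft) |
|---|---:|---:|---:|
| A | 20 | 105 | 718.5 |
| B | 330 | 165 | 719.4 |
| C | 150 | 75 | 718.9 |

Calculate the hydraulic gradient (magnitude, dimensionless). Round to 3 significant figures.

0.00301

Three-point gradient (reference A): Δ to B = (310, 60, +0.9), Δ to C = (130, -30, +0.4).
∂h/∂x = +0.002982, ∂h/∂y = -0.0004094 (det = -17100).
|∇h| = √(0.002982² + -0.0004094²) = 0.00301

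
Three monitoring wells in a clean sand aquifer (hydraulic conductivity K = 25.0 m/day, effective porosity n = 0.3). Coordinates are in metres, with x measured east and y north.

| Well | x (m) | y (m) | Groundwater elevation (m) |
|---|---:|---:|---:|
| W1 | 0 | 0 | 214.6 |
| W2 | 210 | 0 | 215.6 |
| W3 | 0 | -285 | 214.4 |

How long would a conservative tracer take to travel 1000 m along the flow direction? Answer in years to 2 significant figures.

6.8 years

∂h/∂x = (215.6 − 214.6) / (210 − 0) = +0.004762
∂h/∂y = (214.4 − 214.6) / (-285 − 0) = +0.0007018
|∇h| = √(0.004762² + 0.0007018²) = 0.004813
Seepage velocity v = K·i/n = 25.0 × 0.004813 / 0.3 = 0.4011 m/day.
t = 1000 / 0.4011 = 2493 days = 6.83 years.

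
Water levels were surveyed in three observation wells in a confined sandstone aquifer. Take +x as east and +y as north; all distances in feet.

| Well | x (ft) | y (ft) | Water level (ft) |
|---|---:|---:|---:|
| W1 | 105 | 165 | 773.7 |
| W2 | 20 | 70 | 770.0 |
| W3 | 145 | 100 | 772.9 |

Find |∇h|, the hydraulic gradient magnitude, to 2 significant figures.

Differences from W1: to W2 (Δx, Δy, Δh) = (-85, -95, -3.7); to W3 = (40, -65, -0.8).
Determinant of the coordinate differences = (-85)·(-65) − 40·(-95) = 9325.
∂h/∂x = [(-3.7)·(-65) − (-0.8)·(-95)] / 9325 = +0.01764
∂h/∂y = [(-85)·(-0.8) − 40·(-3.7)] / 9325 = +0.02316
|∇h| = √(0.01764² + 0.02316²) = 0.02911

0.029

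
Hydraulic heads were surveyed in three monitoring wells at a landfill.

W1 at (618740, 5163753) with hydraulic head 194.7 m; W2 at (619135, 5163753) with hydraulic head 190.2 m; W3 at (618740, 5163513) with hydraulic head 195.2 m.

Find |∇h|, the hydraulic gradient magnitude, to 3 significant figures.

∂h/∂x = (190.2 − 194.7) / (619135 − 618740) = -0.01139
∂h/∂y = (195.2 − 194.7) / (5163513 − 5163753) = -0.002083
|∇h| = √(-0.01139² + -0.002083²) = 0.01158

0.0116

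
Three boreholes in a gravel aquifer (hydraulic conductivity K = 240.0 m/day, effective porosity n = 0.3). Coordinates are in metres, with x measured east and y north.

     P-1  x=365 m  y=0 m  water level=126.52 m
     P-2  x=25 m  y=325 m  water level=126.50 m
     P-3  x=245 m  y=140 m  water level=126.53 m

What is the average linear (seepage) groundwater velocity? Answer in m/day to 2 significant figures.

Taking P-1 as reference: P-2−P-1 = (-340, 325, -0.02); P-3−P-1 = (-120, 140, +0.01).
Determinant of the coordinate differences = (-340)·140 − (-120)·325 = -8600.
∂h/∂x = [(-0.02)·140 − (+0.01)·325] / -8600 = +0.0007035
∂h/∂y = [(-340)·(+0.01) − (-120)·(-0.02)] / -8600 = +0.0006744
|∇h| = √(0.0007035² + 0.0006744²) = 0.0009745
Seepage velocity v = K·i/n = 240.0 × 0.0009745 / 0.3 = 0.7796 m/day.

0.78 m/day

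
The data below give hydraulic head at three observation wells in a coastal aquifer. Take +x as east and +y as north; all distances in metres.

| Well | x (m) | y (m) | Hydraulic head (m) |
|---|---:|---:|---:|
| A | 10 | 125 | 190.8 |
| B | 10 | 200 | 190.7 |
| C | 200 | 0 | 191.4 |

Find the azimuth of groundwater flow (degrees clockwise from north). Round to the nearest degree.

300°

Taking A as reference: B−A = (0, 75, -0.1); C−A = (190, -125, +0.6).
Determinant of the coordinate differences = 0·(-125) − 190·75 = -14250.
∂h/∂x = [(-0.1)·(-125) − (+0.6)·75] / -14250 = +0.002281
∂h/∂y = [0·(+0.6) − 190·(-0.1)] / -14250 = -0.001333
Flow direction (−∇h) has components (-0.002281 E, +0.001333 N).
Azimuth = atan2(E, N) = atan2(-0.002281, +0.001333) = 300.3° ≈ 300°.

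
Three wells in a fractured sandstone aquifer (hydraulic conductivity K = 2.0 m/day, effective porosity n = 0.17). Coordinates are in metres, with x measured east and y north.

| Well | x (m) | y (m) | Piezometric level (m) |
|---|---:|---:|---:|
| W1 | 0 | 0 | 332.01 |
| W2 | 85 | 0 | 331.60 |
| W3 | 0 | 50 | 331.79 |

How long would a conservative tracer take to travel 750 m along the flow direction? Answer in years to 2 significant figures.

27 years

∂h/∂x = (331.60 − 332.01) / (85 − 0) = -0.004824
∂h/∂y = (331.79 − 332.01) / (50 − 0) = -0.004400
|∇h| = √(-0.004824² + -0.004400²) = 0.006529
Seepage velocity v = K·i/n = 2.0 × 0.006529 / 0.17 = 0.07681 m/day.
t = 750 / 0.07681 = 9764 days = 26.7 years.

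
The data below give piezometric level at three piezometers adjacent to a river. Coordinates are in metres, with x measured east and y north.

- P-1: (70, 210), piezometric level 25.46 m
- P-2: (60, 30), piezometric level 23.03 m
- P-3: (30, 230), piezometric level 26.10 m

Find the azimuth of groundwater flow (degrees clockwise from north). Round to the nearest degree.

With h = a·x + b·y + c and P-1 as origin, the differences give:
  (-10)·a + (-180)·b = -2.43
  (-40)·a + 20·b = +0.64
Eliminate b (×20 and ×(-180), subtract): -7400·a = 66.600 → a = ∂h/∂x = -0.009000
Back-substitute: b = ∂h/∂y = +0.01400.
Flow direction (−∇h) has components (+0.009000 E, -0.01400 N).
Azimuth = atan2(E, N) = atan2(+0.009000, -0.01400) = 147.3° ≈ 147°.

147°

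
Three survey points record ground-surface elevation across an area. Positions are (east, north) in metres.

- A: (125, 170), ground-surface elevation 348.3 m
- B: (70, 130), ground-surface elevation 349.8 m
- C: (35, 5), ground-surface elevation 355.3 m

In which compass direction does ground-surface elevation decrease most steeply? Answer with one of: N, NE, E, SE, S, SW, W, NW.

With z = a·x + b·y + c and A as origin, the differences give:
  (-55)·a + (-40)·b = +1.5
  (-90)·a + (-165)·b = +7.0
Eliminate b (×(-165) and ×(-40), subtract): 5475·a = 32.50 → a = ∂z/∂x = +0.005936
Back-substitute: b = ∂z/∂y = -0.04566.
Steepest decrease is along −∇f = (-0.005936 E, +0.04566 N) → north.

N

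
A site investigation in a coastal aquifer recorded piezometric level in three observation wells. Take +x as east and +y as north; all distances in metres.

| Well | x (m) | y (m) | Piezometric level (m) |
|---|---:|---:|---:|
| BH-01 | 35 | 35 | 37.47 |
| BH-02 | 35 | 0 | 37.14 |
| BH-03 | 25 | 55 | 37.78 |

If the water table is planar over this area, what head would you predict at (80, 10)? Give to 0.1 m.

With h = a·x + b·y + c and BH-01 as origin, the differences give:
  0·a + (-35)·b = -0.33
  (-10)·a + 20·b = +0.31
Eliminate b (×20 and ×(-35), subtract): -350·a = 4.250 → a = ∂h/∂x = -0.01214
Back-substitute: b = ∂h/∂y = +0.009429.
h(80, 10) = 37.47 + (-0.01214)·(45) + (+0.009429)·(-25) = 37.47 -0.546 -0.236 = 36.688 m.

36.7 m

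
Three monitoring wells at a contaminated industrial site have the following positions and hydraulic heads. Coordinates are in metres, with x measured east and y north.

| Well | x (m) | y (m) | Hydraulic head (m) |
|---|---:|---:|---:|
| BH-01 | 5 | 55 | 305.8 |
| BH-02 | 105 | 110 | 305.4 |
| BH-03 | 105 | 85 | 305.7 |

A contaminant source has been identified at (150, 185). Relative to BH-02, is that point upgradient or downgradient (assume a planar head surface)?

downgradient

With h = a·x + b·y + c and BH-01 as origin, the differences give:
  100·a + 55·b = -0.4
  100·a + 30·b = -0.1
Eliminate b (×30 and ×55, subtract): -2500·a = -6.50 → a = ∂h/∂x = +0.002600
Back-substitute: b = ∂h/∂y = -0.01200.
Head at (150, 185) = 305.8 + (+0.002600)·(145) + (-0.01200)·(130) = 304.62 m.
That is lower than the 305.4 m at BH-02, so the point is downgradient.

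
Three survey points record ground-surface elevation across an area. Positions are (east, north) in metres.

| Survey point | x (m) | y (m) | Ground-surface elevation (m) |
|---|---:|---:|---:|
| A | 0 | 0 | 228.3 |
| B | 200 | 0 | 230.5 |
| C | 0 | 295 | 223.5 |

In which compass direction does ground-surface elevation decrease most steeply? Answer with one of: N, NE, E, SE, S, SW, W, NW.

∂z/∂x = (230.5 − 228.3) / (200 − 0) = +0.01100
∂z/∂y = (223.5 − 228.3) / (295 − 0) = -0.01627
Steepest decrease is along −∇f = (-0.01100 E, +0.01627 N) → northwest.

NW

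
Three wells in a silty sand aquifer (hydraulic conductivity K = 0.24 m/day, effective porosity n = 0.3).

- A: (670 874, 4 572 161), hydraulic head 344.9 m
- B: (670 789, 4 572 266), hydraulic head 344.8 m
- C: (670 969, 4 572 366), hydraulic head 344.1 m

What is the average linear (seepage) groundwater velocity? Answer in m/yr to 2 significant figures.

1.1 m/yr

Taking A as reference: B−A = (-85, 105, -0.1); C−A = (95, 205, -0.8).
Determinant of the coordinate differences = (-85)·205 − 95·105 = -27400.
∂h/∂x = [(-0.1)·205 − (-0.8)·105] / -27400 = -0.002318
∂h/∂y = [(-85)·(-0.8) − 95·(-0.1)] / -27400 = -0.002828
|∇h| = √(-0.002318² + -0.002828²) = 0.003657
Seepage velocity v = K·i/n = 0.24 × 0.003657 / 0.3 = 0.002926 m/day = 1.069 m/yr.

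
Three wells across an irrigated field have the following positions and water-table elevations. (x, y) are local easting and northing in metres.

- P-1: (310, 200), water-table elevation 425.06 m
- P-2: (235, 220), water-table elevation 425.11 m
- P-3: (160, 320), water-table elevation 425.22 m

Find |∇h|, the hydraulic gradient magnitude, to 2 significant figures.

0.00088

With h = a·x + b·y + c and P-1 as origin, the differences give:
  (-75)·a + 20·b = +0.05
  (-150)·a + 120·b = +0.16
Eliminate b (×120 and ×20, subtract): -6000·a = 2.800 → a = ∂h/∂x = -0.0004667
Back-substitute: b = ∂h/∂y = +0.0007500.
|∇h| = √(-0.0004667² + 0.0007500²) = 0.0008834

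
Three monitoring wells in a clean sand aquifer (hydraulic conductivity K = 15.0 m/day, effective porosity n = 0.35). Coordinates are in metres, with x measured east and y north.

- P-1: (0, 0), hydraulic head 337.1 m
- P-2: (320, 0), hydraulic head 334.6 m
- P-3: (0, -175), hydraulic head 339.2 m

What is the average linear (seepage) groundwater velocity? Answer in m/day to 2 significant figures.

∂h/∂x = (334.6 − 337.1) / (320 − 0) = -0.007812
∂h/∂y = (339.2 − 337.1) / (-175 − 0) = -0.01200
|∇h| = √(-0.007812² + -0.01200²) = 0.01432
Seepage velocity v = K·i/n = 15.0 × 0.01432 / 0.35 = 0.6137 m/day.

0.61 m/day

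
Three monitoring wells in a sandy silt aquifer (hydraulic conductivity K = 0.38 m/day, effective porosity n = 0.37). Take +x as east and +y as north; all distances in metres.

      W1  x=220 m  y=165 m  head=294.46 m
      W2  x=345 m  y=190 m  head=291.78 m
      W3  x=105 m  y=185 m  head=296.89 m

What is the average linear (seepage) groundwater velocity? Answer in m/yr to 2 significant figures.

8.0 m/yr

Differences from W1: to W2 (Δx, Δy, Δh) = (125, 25, -2.68); to W3 = (-115, 20, +2.43).
Solve a·Δx + b·Δy = Δh: det = 125·20 − (-115)·25 = 5375.
∂h/∂x = [(-2.68)·20 − (+2.43)·25] / 5375 = -0.02127
∂h/∂y = [125·(+2.43) − (-115)·(-2.68)] / 5375 = -0.0008279
|∇h| = √(-0.02127² + -0.0008279²) = 0.02129
Seepage velocity v = K·i/n = 0.38 × 0.02129 / 0.37 = 0.02187 m/day = 7.988 m/yr.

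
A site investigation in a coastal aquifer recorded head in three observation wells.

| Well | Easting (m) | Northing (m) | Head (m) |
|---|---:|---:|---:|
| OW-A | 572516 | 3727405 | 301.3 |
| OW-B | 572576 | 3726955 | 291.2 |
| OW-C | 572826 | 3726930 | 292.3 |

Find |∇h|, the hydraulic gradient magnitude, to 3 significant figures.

0.0243

Taking OW-A as reference: OW-B−OW-A = (60, -450, -10.1); OW-C−OW-A = (310, -475, -9.0).
Determinant of the coordinate differences = 60·(-475) − 310·(-450) = 111000.
∂h/∂x = [(-10.1)·(-475) − (-9.0)·(-450)] / 111000 = +0.006734
∂h/∂y = [60·(-9.0) − 310·(-10.1)] / 111000 = +0.02334
|∇h| = √(0.006734² + 0.02334²) = 0.02429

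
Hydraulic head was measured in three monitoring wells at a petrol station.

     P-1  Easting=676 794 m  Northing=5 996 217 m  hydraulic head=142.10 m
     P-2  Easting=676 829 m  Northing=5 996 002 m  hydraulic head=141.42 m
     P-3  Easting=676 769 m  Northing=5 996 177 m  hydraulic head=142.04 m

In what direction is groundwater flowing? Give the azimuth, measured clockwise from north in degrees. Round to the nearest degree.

143°

Differences from P-1: to P-2 (Δx, Δy, Δh) = (35, -215, -0.68); to P-3 = (-25, -40, -0.06).
Solve a·Δx + b·Δy = Δh: det = 35·(-40) − (-25)·(-215) = -6775.
∂h/∂x = [(-0.68)·(-40) − (-0.06)·(-215)] / -6775 = -0.002111
∂h/∂y = [35·(-0.06) − (-25)·(-0.68)] / -6775 = +0.002819
Flow direction (−∇h) has components (+0.002111 E, -0.002819 N).
Azimuth = atan2(E, N) = atan2(+0.002111, -0.002819) = 143.2° ≈ 143°.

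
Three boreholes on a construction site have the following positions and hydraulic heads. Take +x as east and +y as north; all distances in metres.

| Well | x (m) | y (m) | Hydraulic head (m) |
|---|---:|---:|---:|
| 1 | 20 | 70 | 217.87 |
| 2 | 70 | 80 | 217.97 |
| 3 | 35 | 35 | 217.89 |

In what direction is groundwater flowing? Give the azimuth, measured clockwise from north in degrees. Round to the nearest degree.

262°

Taking 1 as reference: 2−1 = (50, 10, +0.10); 3−1 = (15, -35, +0.02).
Solve a·Δx + b·Δy = Δh: det = 50·(-35) − 15·10 = -1900.
∂h/∂x = [(+0.10)·(-35) − (+0.02)·10] / -1900 = +0.001947
∂h/∂y = [50·(+0.02) − 15·(+0.10)] / -1900 = +0.0002632
Flow direction (−∇h) has components (-0.001947 E, -0.0002632 N).
Azimuth = atan2(E, N) = atan2(-0.001947, -0.0002632) = 262.3° ≈ 262°.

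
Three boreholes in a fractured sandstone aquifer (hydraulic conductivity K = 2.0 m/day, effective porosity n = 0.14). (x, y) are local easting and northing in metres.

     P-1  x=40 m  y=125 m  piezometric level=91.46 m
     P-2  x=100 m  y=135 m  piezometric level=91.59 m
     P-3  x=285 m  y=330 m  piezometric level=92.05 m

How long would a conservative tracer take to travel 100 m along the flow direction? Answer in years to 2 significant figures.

9.0 years

With h = a·x + b·y + c and P-1 as origin, the differences give:
  60·a + 10·b = +0.13
  245·a + 205·b = +0.59
Eliminate b (×205 and ×10, subtract): 9850·a = 20.750 → a = ∂h/∂x = +0.002107
Back-substitute: b = ∂h/∂y = +0.0003604.
|∇h| = √(0.002107² + 0.0003604²) = 0.002138
Seepage velocity v = K·i/n = 2.0 × 0.002138 / 0.14 = 0.03054 m/day.
t = 100 / 0.03054 = 3274 days = 8.96 years.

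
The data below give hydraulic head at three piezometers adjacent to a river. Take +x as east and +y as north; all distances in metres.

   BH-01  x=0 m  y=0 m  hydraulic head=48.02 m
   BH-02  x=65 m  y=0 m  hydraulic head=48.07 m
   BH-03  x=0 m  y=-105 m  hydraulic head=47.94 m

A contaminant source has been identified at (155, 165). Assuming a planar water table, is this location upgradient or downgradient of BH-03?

upgradient

∂h/∂x = (48.07 − 48.02) / (65 − 0) = +0.0007692
∂h/∂y = (47.94 − 48.02) / (-105 − 0) = +0.0007619
Head at (155, 165) = 48.02 + (+0.0007692)·(155) + (+0.0007619)·(165) = 48.26 m.
That is higher than the 47.94 m at BH-03, so the point is upgradient.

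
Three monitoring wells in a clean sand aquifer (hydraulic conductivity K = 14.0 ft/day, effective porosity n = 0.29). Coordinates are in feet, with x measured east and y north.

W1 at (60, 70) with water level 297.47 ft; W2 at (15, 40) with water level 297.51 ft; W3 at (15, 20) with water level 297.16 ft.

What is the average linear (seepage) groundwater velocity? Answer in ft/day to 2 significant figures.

Three-point gradient (reference W1): Δ to W2 = (-45, -30, +0.04), Δ to W3 = (-45, -50, -0.31).
∂h/∂x = -0.01256, ∂h/∂y = +0.01750 (det = 900).
|∇h| = √(-0.01256² + 0.01750²) = 0.02154
Seepage velocity v = K·i/n = 14.0 × 0.02154 / 0.29 = 1.04 ft/day.

1.0 ft/day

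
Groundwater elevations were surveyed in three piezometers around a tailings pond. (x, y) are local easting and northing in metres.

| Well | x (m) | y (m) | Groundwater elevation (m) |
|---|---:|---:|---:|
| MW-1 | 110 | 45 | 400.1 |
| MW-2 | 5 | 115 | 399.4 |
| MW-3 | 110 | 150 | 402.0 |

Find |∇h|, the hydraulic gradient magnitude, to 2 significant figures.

Differences from MW-1: to MW-2 (Δx, Δy, Δh) = (-105, 70, -0.7); to MW-3 = (0, 105, +1.9).
Determinant of the coordinate differences = (-105)·105 − 0·70 = -11025.
∂h/∂x = [(-0.7)·105 − (+1.9)·70] / -11025 = +0.01873
∂h/∂y = [(-105)·(+1.9) − 0·(-0.7)] / -11025 = +0.01810
|∇h| = √(0.01873² + 0.01810²) = 0.02605

0.026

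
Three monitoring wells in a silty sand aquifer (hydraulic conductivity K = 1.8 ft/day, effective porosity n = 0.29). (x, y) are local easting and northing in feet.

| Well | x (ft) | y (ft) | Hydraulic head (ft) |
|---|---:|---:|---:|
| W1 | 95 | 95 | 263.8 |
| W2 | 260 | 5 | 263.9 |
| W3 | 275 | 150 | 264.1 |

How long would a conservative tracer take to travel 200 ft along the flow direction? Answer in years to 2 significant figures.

Taking W1 as reference: W2−W1 = (165, -90, +0.1); W3−W1 = (180, 55, +0.3).
Solve a·Δx + b·Δy = Δh: det = 165·55 − 180·(-90) = 25275.
∂h/∂x = [(+0.1)·55 − (+0.3)·(-90)] / 25275 = +0.001286
∂h/∂y = [165·(+0.3) − 180·(+0.1)] / 25275 = +0.001246
|∇h| = √(0.001286² + 0.001246²) = 0.001791
Seepage velocity v = K·i/n = 1.8 × 0.001791 / 0.29 = 0.01112 ft/day.
t = 200 / 0.01112 = 1.799e+04 days = 49.3 years.

49 years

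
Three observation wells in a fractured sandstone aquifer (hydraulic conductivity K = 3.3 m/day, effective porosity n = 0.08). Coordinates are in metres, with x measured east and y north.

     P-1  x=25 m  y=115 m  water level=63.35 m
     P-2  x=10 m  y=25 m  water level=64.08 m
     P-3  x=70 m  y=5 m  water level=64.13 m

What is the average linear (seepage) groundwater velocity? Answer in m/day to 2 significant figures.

Differences from P-1: to P-2 (Δx, Δy, Δh) = (-15, -90, +0.73); to P-3 = (45, -110, +0.78).
Solve a·Δx + b·Δy = Δh: det = (-15)·(-110) − 45·(-90) = 5700.
∂h/∂x = [(+0.73)·(-110) − (+0.78)·(-90)] / 5700 = -0.001772
∂h/∂y = [(-15)·(+0.78) − 45·(+0.73)] / 5700 = -0.007816
|∇h| = √(-0.001772² + -0.007816²) = 0.008014
Seepage velocity v = K·i/n = 3.3 × 0.008014 / 0.08 = 0.3306 m/day.

0.33 m/day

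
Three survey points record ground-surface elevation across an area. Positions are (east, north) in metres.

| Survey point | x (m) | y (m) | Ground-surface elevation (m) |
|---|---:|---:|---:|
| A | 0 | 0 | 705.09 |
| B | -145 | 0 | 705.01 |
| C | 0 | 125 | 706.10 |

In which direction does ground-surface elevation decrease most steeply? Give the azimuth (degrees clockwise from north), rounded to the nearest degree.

184°

∂z/∂x = (705.01 − 705.09) / (-145 − 0) = +0.0005517
∂z/∂y = (706.10 − 705.09) / (125 − 0) = +0.008080
Steepest decrease is along −∇f: components (-0.0005517 E, -0.008080 N).
Azimuth = atan2(-0.0005517, -0.008080) = 183.9° ≈ 184°.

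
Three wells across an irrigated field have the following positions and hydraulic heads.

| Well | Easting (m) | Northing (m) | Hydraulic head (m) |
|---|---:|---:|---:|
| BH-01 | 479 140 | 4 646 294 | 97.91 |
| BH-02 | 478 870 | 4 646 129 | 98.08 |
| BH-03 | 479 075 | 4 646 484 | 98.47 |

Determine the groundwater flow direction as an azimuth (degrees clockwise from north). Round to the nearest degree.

138°

Differences from BH-01: to BH-02 (Δx, Δy, Δh) = (-270, -165, +0.17); to BH-03 = (-65, 190, +0.56).
Solve a·Δx + b·Δy = Δh: det = (-270)·190 − (-65)·(-165) = -62025.
∂h/∂x = [(+0.17)·190 − (+0.56)·(-165)] / -62025 = -0.002010
∂h/∂y = [(-270)·(+0.56) − (-65)·(+0.17)] / -62025 = +0.002260
Flow direction (−∇h) has components (+0.002010 E, -0.002260 N).
Azimuth = atan2(E, N) = atan2(+0.002010, -0.002260) = 138.3° ≈ 138°.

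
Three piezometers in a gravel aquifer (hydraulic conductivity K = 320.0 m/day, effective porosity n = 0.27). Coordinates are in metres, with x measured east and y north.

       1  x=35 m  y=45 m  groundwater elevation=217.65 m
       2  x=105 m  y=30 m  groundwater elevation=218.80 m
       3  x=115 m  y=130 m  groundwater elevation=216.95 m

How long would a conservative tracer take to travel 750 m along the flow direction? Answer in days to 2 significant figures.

27 days

With h = a·x + b·y + c and 1 as origin, the differences give:
  70·a + (-15)·b = +1.15
  80·a + 85·b = -0.70
Eliminate b (×85 and ×(-15), subtract): 7150·a = 87.250 → a = ∂h/∂x = +0.01220
Back-substitute: b = ∂h/∂y = -0.01972.
|∇h| = √(0.01220² + -0.01972²) = 0.02319
Seepage velocity v = K·i/n = 320.0 × 0.02319 / 0.27 = 27.48 m/day.
t = 750 / 27.48 = 27.29 days.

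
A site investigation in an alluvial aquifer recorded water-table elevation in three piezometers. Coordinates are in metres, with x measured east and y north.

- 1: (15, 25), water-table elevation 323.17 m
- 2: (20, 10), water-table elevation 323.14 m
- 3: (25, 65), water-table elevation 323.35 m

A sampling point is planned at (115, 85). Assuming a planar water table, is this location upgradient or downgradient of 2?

upgradient

Differences from 1: to 2 (Δx, Δy, Δh) = (5, -15, -0.03); to 3 = (10, 40, +0.18).
Solve a·Δx + b·Δy = Δh: det = 5·40 − 10·(-15) = 350.
∂h/∂x = [(-0.03)·40 − (+0.18)·(-15)] / 350 = +0.004286
∂h/∂y = [5·(+0.18) − 10·(-0.03)] / 350 = +0.003429
Head at (115, 85) = 323.17 + (+0.004286)·(100) + (+0.003429)·(60) = 323.80 m.
That is higher than the 323.14 m at 2, so the point is upgradient.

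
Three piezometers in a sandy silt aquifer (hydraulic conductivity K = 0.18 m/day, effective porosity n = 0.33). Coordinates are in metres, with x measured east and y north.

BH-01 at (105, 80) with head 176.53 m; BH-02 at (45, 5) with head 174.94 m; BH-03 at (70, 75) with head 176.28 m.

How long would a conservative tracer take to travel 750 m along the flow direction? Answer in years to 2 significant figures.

Differences from BH-01: to BH-02 (Δx, Δy, Δh) = (-60, -75, -1.59); to BH-03 = (-35, -5, -0.25).
Determinant of the coordinate differences = (-60)·(-5) − (-35)·(-75) = -2325.
∂h/∂x = [(-1.59)·(-5) − (-0.25)·(-75)] / -2325 = +0.004645
∂h/∂y = [(-60)·(-0.25) − (-35)·(-1.59)] / -2325 = +0.01748
|∇h| = √(0.004645² + 0.01748²) = 0.01809
Seepage velocity v = K·i/n = 0.18 × 0.01809 / 0.33 = 0.009867 m/day.
t = 750 / 0.009867 = 7.601e+04 days = 208 years.

210 years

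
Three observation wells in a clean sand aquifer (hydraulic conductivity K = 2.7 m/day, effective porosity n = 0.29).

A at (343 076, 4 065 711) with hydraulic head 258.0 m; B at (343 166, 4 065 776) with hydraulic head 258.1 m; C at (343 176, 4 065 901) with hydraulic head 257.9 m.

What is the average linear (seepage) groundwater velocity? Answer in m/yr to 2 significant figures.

10 m/yr

Differences from A: to B (Δx, Δy, Δh) = (90, 65, +0.1); to C = (100, 190, -0.1).
Determinant of the coordinate differences = 90·190 − 100·65 = 10600.
∂h/∂x = [(+0.1)·190 − (-0.1)·65] / 10600 = +0.002406
∂h/∂y = [90·(-0.1) − 100·(+0.1)] / 10600 = -0.001792
|∇h| = √(0.002406² + -0.001792²) = 0.003
Seepage velocity v = K·i/n = 2.7 × 0.003 / 0.29 = 0.02793 m/day = 10.2 m/yr.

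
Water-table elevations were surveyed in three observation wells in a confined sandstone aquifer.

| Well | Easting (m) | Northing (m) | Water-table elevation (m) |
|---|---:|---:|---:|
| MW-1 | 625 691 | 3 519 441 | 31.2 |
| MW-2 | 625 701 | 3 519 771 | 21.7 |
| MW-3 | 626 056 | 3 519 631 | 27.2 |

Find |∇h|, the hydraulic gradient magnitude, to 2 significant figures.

0.029

Three-point gradient (reference MW-1): Δ to MW-2 = (10, 330, -9.5), Δ to MW-3 = (365, 190, -4.0).
∂h/∂x = +0.004091, ∂h/∂y = -0.02891 (det = -118550).
|∇h| = √(0.004091² + -0.02891²) = 0.0292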